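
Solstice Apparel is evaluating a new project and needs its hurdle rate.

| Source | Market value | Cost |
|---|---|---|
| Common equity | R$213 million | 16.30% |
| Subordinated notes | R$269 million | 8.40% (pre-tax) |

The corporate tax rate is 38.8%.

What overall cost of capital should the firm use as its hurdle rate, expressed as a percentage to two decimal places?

Total capital V = 213 + 269 = 482.
Equity: weight = 213/482 = 0.4419; cost = 16.3%.
Subordinated notes: weight = 269/482 = 0.5581; after-tax cost = 8.4% × (1 − 38.8%) = 5.1408%.
WACC = 0.4419 × 16.3000% + 0.5581 × 5.1408% = 10.0721%.

10.07%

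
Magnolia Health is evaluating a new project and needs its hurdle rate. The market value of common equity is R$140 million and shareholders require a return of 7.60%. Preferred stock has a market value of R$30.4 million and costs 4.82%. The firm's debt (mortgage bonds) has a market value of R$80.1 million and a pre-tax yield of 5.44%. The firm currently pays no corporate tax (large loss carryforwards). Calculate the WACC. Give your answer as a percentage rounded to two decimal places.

Total capital V = 140 + 30.4 + 80.1 = 250.5.
Equity: weight = 140/250.5 = 0.5589; cost = 7.6%.
Preferred: weight = 30.4/250.5 = 0.1214; cost = 4.82%.
Mortgage bonds: weight = 80.1/250.5 = 0.3198; after-tax cost = 5.44% × (1 − 0%) = 5.4400%.
WACC = 0.5589 × 7.6000% + 0.1214 × 4.8200% + 0.3198 × 5.4400% = 6.5719%.

6.57%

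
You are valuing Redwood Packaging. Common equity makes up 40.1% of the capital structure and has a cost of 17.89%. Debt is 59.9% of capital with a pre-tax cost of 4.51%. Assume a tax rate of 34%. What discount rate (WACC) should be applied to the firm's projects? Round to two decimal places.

After-tax cost of debt = 4.51% × (1 − 34%) = 2.9766%.
WACC = 0.401 × 17.8900% + 0.599 × 2.9766% = 8.9569%.

8.96%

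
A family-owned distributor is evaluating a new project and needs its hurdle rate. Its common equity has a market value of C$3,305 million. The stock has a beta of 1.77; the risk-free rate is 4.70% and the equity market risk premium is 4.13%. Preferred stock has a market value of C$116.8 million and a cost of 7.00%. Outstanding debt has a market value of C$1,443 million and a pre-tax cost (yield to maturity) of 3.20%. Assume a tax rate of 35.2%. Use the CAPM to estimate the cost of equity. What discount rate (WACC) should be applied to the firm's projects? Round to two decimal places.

8.94%

Cost of equity via CAPM: Re = 4.7% + 1.77 × 4.13% = 12.0101%.
Total capital V = 3305 + 116.8 + 1443 = 4864.8.
Equity: weight = 3305/4864.8 = 0.6794; cost = 12.0101%.
Preferred: weight = 116.8/4864.8 = 0.0240; cost = 7%.
Debt: weight = 1443/4864.8 = 0.2966; after-tax cost = 3.2% × (1 − 35.2%) = 2.0736%.
WACC = 0.6794 × 12.0101% + 0.0240 × 7.0000% + 0.2966 × 2.0736% = 8.9424%.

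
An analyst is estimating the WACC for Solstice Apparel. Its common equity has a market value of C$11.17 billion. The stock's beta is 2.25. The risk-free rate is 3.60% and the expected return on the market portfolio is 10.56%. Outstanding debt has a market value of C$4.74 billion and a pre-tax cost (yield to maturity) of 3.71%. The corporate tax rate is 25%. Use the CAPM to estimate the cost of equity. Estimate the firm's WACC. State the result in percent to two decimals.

14.35%

Market risk premium = 10.56% − 3.6% = 6.96%.
Cost of equity via CAPM: Re = 3.6% + 2.25 × 6.96% = 19.2600%.
Total capital V = 11.17 + 4.74 = 15.91.
Equity: weight = 11.17/15.91 = 0.7021; cost = 19.26%.
Debt: weight = 4.74/15.91 = 0.2979; after-tax cost = 3.71% × (1 − 25%) = 2.7825%.
WACC = 0.7021 × 19.2600% + 0.2979 × 2.7825% = 14.3509%.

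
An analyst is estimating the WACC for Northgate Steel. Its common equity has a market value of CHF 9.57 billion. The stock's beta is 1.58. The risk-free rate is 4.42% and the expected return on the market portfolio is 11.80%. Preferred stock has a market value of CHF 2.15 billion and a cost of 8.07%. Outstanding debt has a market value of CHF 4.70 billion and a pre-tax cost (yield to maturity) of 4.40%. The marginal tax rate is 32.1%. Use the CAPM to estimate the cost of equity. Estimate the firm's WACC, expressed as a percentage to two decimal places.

11.28%

Market risk premium = 11.8% − 4.42% = 7.38%.
Cost of equity via CAPM: Re = 4.42% + 1.58 × 7.38% = 16.0804%.
Total capital V = 9.57 + 2.15 + 4.7 = 16.42.
Equity: weight = 9.57/16.42 = 0.5828; cost = 16.0804%.
Preferred: weight = 2.15/16.42 = 0.1309; cost = 8.07%.
Debt: weight = 4.7/16.42 = 0.2862; after-tax cost = 4.4% × (1 − 32.1%) = 2.9876%.
WACC = 0.5828 × 16.0804% + 0.1309 × 8.0700% + 0.2862 × 2.9876% = 11.2839%.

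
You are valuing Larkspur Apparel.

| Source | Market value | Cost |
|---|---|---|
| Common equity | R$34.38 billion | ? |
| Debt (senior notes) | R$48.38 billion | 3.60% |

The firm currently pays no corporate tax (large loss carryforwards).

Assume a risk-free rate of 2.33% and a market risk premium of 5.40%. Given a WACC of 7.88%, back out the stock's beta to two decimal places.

Total capital V = 34.38 + 48.38 = 82.76.
Equity weight = 34.38/82.76 = 0.4154.
Senior notes weight = 48.38/82.76 = 0.5846.
Debt contribution = 0.5846 × 3.6% × (1 − 0%) = 2.1045%.
Required equity contribution = 7.88% − 2.1045% = 5.7755%  ⇒  Re = 13.9029%.
CAPM: 13.9029% = 2.33% + β × 5.4%  ⇒  β = 2.1431.

2.14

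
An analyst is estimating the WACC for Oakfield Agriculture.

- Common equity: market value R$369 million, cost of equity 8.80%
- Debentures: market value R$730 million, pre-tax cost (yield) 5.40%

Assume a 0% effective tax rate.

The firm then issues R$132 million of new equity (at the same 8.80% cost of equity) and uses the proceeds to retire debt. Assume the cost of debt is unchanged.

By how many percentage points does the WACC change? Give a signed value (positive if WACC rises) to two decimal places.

Current WACC:
Total capital V = 369 + 730 = 1099.
Equity: weight = 369/1099 = 0.3358; cost = 8.8%.
Debentures: weight = 730/1099 = 0.6642; after-tax cost = 5.4% × (1 − 0%) = 5.4000%.
WACC = 0.3358 × 8.8000% + 0.6642 × 5.4000% = 6.5416%.
After the change:
Total capital V = 501 + 598 = 1099.
Equity: weight = 501/1099 = 0.4559; cost = 8.8%.
Debentures: weight = 598/1099 = 0.5441; after-tax cost = 5.4% × (1 − 0%) = 5.4000%.
WACC = 0.4559 × 8.8000% + 0.5441 × 5.4000% = 6.9500%.
Change in WACC = 6.9500% − 6.5416% = 0.4084 pp.

+0.41 pp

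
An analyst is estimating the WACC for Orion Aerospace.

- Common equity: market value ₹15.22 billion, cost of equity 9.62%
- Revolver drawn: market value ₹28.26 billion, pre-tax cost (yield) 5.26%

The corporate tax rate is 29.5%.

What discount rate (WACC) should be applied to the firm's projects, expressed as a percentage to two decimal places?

5.78%

Total capital V = 15.22 + 28.26 = 43.48.
Equity: weight = 15.22/43.48 = 0.3500; cost = 9.62%.
Revolver drawn: weight = 28.26/43.48 = 0.6500; after-tax cost = 5.26% × (1 − 29.5%) = 3.7083%.
WACC = 0.3500 × 9.6200% + 0.6500 × 3.7083% = 5.7777%.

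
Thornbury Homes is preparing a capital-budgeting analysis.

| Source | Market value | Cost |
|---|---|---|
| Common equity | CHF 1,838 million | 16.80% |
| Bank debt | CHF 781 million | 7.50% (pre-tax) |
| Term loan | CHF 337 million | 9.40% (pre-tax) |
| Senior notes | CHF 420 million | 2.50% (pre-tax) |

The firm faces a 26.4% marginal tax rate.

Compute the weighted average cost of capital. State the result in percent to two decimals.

11.34%

Total capital V = 1838 + 781 + 337 + 420 = 3376.
Equity: weight = 1838/3376 = 0.5444; cost = 16.8%.
Bank debt: weight = 781/3376 = 0.2313; after-tax cost = 7.5% × (1 − 26.4%) = 5.5200%.
Term loan: weight = 337/3376 = 0.0998; after-tax cost = 9.4% × (1 − 26.4%) = 6.9184%.
Senior notes: weight = 420/3376 = 0.1244; after-tax cost = 2.5% × (1 − 26.4%) = 1.8400%.
WACC = 0.5444 × 16.8000% + 0.2313 × 5.5200% + 0.0998 × 6.9184% + 0.1244 × 1.8400% = 11.3430%.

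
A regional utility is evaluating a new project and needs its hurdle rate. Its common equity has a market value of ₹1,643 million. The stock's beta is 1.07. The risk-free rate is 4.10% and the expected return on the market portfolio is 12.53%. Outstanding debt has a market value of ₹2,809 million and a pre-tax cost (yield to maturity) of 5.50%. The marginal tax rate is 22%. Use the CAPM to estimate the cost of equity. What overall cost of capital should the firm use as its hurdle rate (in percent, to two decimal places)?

7.55%

Market risk premium = 12.53% − 4.1% = 8.43%.
Cost of equity via CAPM: Re = 4.1% + 1.07 × 8.43% = 13.1201%.
Total capital V = 1643 + 2809 = 4452.
Equity: weight = 1643/4452 = 0.3690; cost = 13.1201%.
Debt: weight = 2809/4452 = 0.6310; after-tax cost = 5.5% × (1 − 22%) = 4.2900%.
WACC = 0.3690 × 13.1201% + 0.6310 × 4.2900% = 7.5487%.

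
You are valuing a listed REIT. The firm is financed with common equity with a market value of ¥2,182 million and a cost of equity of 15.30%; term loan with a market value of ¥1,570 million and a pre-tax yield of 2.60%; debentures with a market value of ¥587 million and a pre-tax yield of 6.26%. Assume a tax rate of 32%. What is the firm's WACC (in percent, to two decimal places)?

Total capital V = 2182 + 1570 + 587 = 4339.
Equity: weight = 2182/4339 = 0.5029; cost = 15.3%.
Term loan: weight = 1570/4339 = 0.3618; after-tax cost = 2.6% × (1 − 32%) = 1.7680%.
Debentures: weight = 587/4339 = 0.1353; after-tax cost = 6.26% × (1 − 32%) = 4.2568%.
WACC = 0.5029 × 15.3000% + 0.3618 × 1.7680% + 0.1353 × 4.2568% = 8.9097%.

8.91%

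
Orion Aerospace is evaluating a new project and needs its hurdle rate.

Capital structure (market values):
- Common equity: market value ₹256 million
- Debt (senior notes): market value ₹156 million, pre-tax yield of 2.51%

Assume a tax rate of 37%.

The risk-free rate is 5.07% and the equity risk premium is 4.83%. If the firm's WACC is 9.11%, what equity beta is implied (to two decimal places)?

Total capital V = 256 + 156 = 412.
Equity weight = 256/412 = 0.6214.
Senior notes weight = 156/412 = 0.3786.
Debt contribution = 0.3786 × 2.51% × (1 − 37%) = 0.5987%.
Required equity contribution = 9.11% − 0.5987% = 8.5113%  ⇒  Re = 13.6978%.
CAPM: 13.6978% = 5.07% + β × 4.83%  ⇒  β = 1.7863.

1.79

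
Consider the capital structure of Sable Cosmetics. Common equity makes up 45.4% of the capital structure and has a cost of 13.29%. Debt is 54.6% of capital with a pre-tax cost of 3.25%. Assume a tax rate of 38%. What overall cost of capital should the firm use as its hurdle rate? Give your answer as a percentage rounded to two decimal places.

7.13%

After-tax cost of debt = 3.25% × (1 − 38%) = 2.0150%.
WACC = 0.454 × 13.2900% + 0.546 × 2.0150% = 7.1338%.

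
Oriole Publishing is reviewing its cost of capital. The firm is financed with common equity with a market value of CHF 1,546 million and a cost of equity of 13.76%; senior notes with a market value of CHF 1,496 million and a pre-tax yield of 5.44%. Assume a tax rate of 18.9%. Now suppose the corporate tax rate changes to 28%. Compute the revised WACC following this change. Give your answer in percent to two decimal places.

After the change:
Total capital V = 1546 + 1496 = 3042.
Equity: weight = 1546/3042 = 0.5082; cost = 13.76%.
Senior notes: weight = 1496/3042 = 0.4918; after-tax cost = 5.44% × (1 − 28%) = 3.9168%.
WACC = 0.5082 × 13.7600% + 0.4918 × 3.9168% = 8.9193%.

8.92%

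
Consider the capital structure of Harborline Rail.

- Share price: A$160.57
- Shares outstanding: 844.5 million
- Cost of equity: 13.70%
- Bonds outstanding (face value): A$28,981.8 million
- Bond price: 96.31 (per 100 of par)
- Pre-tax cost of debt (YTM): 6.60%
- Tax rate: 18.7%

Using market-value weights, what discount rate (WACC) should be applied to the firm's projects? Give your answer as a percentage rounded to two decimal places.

Market value of equity E = 160.57 × 844.5m = 135601.365m. Market value of debt D = 28981.8m × 96.31/100 = 27912.37158m.
Total capital V = 135601.365 + 27912.37158 = 163513.73658.
Equity: weight = 135601.365/163513.73658 = 0.8293; cost = 13.7%.
Bonds outstanding: weight = 27912.37158/163513.73658 = 0.1707; after-tax cost = 6.6% × (1 − 18.7%) = 5.3658%.
WACC = 0.8293 × 13.7000% + 0.1707 × 5.3658% = 12.2773%.

12.28%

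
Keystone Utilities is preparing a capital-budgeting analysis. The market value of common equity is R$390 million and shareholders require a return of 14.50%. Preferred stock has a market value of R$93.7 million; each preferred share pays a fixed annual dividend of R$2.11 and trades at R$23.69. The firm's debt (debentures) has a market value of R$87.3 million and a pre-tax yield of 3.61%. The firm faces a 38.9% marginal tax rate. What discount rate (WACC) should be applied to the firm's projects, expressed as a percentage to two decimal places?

Cost of preferred: Rp = 2.11 / 23.69 = 8.9067%.
Total capital V = 390 + 93.7 + 87.3 = 571.
Equity: weight = 390/571 = 0.6830; cost = 14.5%.
Preferred: weight = 93.7/571 = 0.1641; cost = 8.9067%.
Debentures: weight = 87.3/571 = 0.1529; after-tax cost = 3.61% × (1 − 38.9%) = 2.2057%.
WACC = 0.6830 × 14.5000% + 0.1641 × 8.9067% + 0.1529 × 2.2057% = 11.7025%.

11.70%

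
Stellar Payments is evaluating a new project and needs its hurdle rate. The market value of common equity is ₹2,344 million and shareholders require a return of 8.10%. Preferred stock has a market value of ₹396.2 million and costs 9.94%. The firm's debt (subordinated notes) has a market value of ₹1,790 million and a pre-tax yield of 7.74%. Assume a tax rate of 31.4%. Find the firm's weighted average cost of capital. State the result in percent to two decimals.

Total capital V = 2344 + 396.2 + 1790 = 4530.2.
Equity: weight = 2344/4530.2 = 0.5174; cost = 8.1%.
Preferred: weight = 396.2/4530.2 = 0.0875; cost = 9.94%.
Subordinated notes: weight = 1790/4530.2 = 0.3951; after-tax cost = 7.74% × (1 − 31.4%) = 5.3096%.
WACC = 0.5174 × 8.1000% + 0.0875 × 9.9400% + 0.3951 × 5.3096% = 7.1584%.

7.16%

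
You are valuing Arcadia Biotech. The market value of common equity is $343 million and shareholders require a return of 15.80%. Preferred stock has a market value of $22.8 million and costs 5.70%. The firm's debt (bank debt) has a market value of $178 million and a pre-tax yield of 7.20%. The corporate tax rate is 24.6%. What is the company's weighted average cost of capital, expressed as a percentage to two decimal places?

11.98%

Total capital V = 343 + 22.8 + 178 = 543.8.
Equity: weight = 343/543.8 = 0.6307; cost = 15.8%.
Preferred: weight = 22.8/543.8 = 0.0419; cost = 5.7%.
Bank debt: weight = 178/543.8 = 0.3273; after-tax cost = 7.2% × (1 − 24.6%) = 5.4288%.
WACC = 0.6307 × 15.8000% + 0.0419 × 5.7000% + 0.3273 × 5.4288% = 11.9818%.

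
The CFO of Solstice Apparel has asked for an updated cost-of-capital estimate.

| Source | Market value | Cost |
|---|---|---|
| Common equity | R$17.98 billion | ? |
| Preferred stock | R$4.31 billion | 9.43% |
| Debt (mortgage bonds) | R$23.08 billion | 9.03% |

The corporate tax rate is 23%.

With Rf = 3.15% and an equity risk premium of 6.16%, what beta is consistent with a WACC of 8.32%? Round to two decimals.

1.08

Total capital V = 17.98 + 4.31 + 23.08 = 45.37.
Equity weight = 17.98/45.37 = 0.3963.
Preferred weight = 4.31/45.37 = 0.0950.
Mortgage bonds weight = 23.08/45.37 = 0.5087.
Debt contribution = 0.5087 × 9.03% × (1 − 23%) = 3.5371%.
Preferred contribution = 0.0950 × 9.43% = 0.8958%.
Required equity contribution = 8.32% − 4.4329% = 3.8871%  ⇒  Re = 9.8085%.
CAPM: 9.8085% = 3.15% + β × 6.16%  ⇒  β = 1.0809.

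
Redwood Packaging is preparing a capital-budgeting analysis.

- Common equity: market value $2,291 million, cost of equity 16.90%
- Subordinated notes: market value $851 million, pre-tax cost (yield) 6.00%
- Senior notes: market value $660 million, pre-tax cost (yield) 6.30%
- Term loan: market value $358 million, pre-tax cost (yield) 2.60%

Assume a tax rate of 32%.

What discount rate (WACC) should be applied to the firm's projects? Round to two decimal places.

Total capital V = 2291 + 851 + 660 + 358 = 4160.
Equity: weight = 2291/4160 = 0.5507; cost = 16.9%.
Subordinated notes: weight = 851/4160 = 0.2046; after-tax cost = 6% × (1 − 32%) = 4.0800%.
Senior notes: weight = 660/4160 = 0.1587; after-tax cost = 6.3% × (1 − 32%) = 4.2840%.
Term loan: weight = 358/4160 = 0.0861; after-tax cost = 2.6% × (1 − 32%) = 1.7680%.
WACC = 0.5507 × 16.9000% + 0.2046 × 4.0800% + 0.1587 × 4.2840% + 0.0861 × 1.7680% = 10.9736%.

10.97%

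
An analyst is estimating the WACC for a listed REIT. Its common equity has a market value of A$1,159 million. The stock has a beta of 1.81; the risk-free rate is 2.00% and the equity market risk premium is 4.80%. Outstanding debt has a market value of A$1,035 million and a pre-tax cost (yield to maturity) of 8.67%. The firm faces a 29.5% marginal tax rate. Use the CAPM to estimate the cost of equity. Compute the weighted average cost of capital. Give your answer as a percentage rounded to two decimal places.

8.53%

Cost of equity via CAPM: Re = 2.0% + 1.81 × 4.8% = 10.6880%.
Total capital V = 1159 + 1035 = 2194.
Equity: weight = 1159/2194 = 0.5283; cost = 10.688%.
Debt: weight = 1035/2194 = 0.4717; after-tax cost = 8.67% × (1 − 29.5%) = 6.1124%.
WACC = 0.5283 × 10.6880% + 0.4717 × 6.1124% = 8.5295%.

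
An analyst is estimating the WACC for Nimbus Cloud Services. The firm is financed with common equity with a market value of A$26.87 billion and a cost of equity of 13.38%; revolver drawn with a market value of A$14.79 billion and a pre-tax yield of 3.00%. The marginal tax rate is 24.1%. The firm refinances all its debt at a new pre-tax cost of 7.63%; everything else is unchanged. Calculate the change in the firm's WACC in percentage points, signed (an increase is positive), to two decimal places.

Current WACC:
Total capital V = 26.87 + 14.79 = 41.66.
Equity: weight = 26.87/41.66 = 0.6450; cost = 13.38%.
Revolver drawn: weight = 14.79/41.66 = 0.3550; after-tax cost = 3% × (1 − 24.1%) = 2.2770%.
WACC = 0.6450 × 13.3800% + 0.3550 × 2.2770% = 9.4382%.
After the change:
Total capital V = 26.87 + 14.79 = 41.66.
Equity: weight = 26.87/41.66 = 0.6450; cost = 13.38%.
Revolver drawn: weight = 14.79/41.66 = 0.3550; after-tax cost = 7.63% × (1 − 24.1%) = 5.7912%.
WACC = 0.6450 × 13.3800% + 0.3550 × 5.7912% = 10.6858%.
Change in WACC = 10.6858% − 9.4382% = 1.2476 pp.

+1.25 pp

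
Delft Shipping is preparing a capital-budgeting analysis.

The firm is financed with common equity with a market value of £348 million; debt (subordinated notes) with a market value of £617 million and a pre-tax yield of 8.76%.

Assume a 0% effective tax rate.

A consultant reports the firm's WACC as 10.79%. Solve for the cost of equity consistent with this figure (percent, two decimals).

14.39%

Total capital V = 348 + 617 = 965.
Equity weight = 348/965 = 0.3606.
Subordinated notes weight = 617/965 = 0.6394.
Debt contribution = 0.6394 × 8.76% × (1 − 0%) = 5.6010%.
Required equity contribution = 10.79% − 5.6010% = 5.1890%.
Re = 5.1890% / 0.3606 = 14.3892%.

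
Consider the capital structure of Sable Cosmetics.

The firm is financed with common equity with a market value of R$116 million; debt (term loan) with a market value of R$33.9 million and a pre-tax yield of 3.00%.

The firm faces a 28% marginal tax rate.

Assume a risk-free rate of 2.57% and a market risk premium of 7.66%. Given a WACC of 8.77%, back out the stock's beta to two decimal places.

Total capital V = 116 + 33.9 = 149.9.
Equity weight = 116/149.9 = 0.7738.
Term loan weight = 33.9/149.9 = 0.2262.
Debt contribution = 0.2262 × 3% × (1 − 28%) = 0.4885%.
Required equity contribution = 8.77% − 0.4885% = 8.2815%  ⇒  Re = 10.7017%.
CAPM: 10.7017% = 2.57% + β × 7.66%  ⇒  β = 1.0616.

1.06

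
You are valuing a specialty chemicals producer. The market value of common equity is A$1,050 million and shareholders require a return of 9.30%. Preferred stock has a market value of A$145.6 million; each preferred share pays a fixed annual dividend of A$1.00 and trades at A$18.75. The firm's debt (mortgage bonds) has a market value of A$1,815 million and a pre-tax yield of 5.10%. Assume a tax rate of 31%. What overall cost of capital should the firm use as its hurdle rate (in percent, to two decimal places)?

5.62%

Cost of preferred: Rp = 1.0 / 18.75 = 5.3333%.
Total capital V = 1050 + 145.6 + 1815 = 3010.6.
Equity: weight = 1050/3010.6 = 0.3488; cost = 9.3%.
Preferred: weight = 145.6/3010.6 = 0.0484; cost = 5.3333%.
Mortgage bonds: weight = 1815/3010.6 = 0.6029; after-tax cost = 5.1% × (1 − 31%) = 3.5190%.
WACC = 0.3488 × 9.3000% + 0.0484 × 5.3333% + 0.6029 × 3.5190% = 5.6230%.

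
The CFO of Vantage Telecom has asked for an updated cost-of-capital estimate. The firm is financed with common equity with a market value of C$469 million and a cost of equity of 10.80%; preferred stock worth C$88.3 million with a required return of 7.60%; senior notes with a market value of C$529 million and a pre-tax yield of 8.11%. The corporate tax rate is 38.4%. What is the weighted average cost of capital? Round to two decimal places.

7.71%

Total capital V = 469 + 88.3 + 529 = 1086.3.
Equity: weight = 469/1086.3 = 0.4317; cost = 10.8%.
Preferred: weight = 88.3/1086.3 = 0.0813; cost = 7.6%.
Senior notes: weight = 529/1086.3 = 0.4870; after-tax cost = 8.11% × (1 − 38.4%) = 4.9958%.
WACC = 0.4317 × 10.8000% + 0.0813 × 7.6000% + 0.4870 × 4.9958% = 7.7134%.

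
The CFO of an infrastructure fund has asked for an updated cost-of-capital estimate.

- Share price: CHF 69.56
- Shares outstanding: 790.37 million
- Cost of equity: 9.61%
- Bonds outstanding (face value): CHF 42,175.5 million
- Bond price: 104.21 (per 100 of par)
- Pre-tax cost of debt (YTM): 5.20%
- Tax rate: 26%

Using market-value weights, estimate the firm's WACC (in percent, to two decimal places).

Market value of equity E = 69.56 × 790.37m = 54978.1372m. Market value of debt D = 42175.5m × 104.21/100 = 43951.08855m.
Total capital V = 54978.1372 + 43951.08855 = 98929.22575.
Equity: weight = 54978.1372/98929.22575 = 0.5557; cost = 9.61%.
Bonds outstanding: weight = 43951.08855/98929.22575 = 0.4443; after-tax cost = 5.2% × (1 − 26%) = 3.8480%.
WACC = 0.5557 × 9.6100% + 0.4443 × 3.8480% = 7.0501%.

7.05%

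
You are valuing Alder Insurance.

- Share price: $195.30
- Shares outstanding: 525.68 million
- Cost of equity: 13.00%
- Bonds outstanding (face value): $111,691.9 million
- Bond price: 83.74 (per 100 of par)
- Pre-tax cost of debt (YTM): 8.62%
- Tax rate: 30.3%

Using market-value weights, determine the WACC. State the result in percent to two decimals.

9.67%

Market value of equity E = 195.3 × 525.68m = 102665.304m. Market value of debt D = 111691.9m × 83.74/100 = 93530.79706m.
Total capital V = 102665.304 + 93530.79706 = 196196.10106.
Equity: weight = 102665.304/196196.10106 = 0.5233; cost = 13%.
Bonds outstanding: weight = 93530.79706/196196.10106 = 0.4767; after-tax cost = 8.62% × (1 − 30.3%) = 6.0081%.
WACC = 0.5233 × 13.0000% + 0.4767 × 6.0081% = 9.6668%.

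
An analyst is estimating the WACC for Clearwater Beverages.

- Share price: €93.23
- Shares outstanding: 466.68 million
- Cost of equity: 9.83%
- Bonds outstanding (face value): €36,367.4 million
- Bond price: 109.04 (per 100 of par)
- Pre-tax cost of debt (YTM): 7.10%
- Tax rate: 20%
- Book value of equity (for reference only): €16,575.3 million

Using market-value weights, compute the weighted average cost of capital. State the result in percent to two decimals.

Market value of equity E = 93.23 × 466.68m = 43508.5764m. Market value of debt D = 36367.4m × 109.04/100 = 39655.01296m.
Total capital V = 43508.5764 + 39655.01296 = 83163.58936.
Equity: weight = 43508.5764/83163.58936 = 0.5232; cost = 9.83%.
Bonds outstanding: weight = 39655.01296/83163.58936 = 0.4768; after-tax cost = 7.1% × (1 − 20%) = 5.6800%.
WACC = 0.5232 × 9.8300% + 0.4768 × 5.6800% = 7.8511%.

7.85%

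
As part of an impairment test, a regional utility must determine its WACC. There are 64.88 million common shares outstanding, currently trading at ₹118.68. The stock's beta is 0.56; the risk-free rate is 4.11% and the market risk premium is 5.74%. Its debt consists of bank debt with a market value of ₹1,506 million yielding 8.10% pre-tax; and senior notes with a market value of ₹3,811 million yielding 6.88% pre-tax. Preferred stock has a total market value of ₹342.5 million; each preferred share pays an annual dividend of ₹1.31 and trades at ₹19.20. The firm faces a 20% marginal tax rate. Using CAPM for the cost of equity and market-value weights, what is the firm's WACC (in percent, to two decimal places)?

6.70%

Cost of equity via CAPM: Re = 4.11% + 0.56 × 5.74% = 7.3244%.
Cost of preferred: Rp = 1.31 / 19.2 = 6.8229%.
Market value of equity E = 118.68 × 64.88m = 7699.9584m.
Total capital V = 7699.9584 + 342.5 + 1506 + 3811 = 13359.4584.
Equity: weight = 7699.9584/13359.4584 = 0.5764; cost = 7.3244%.
Preferred: weight = 342.5/13359.4584 = 0.0256; cost = 6.8229%.
Bank debt: weight = 1506/13359.4584 = 0.1127; after-tax cost = 8.1% × (1 − 20%) = 6.4800%.
Senior notes: weight = 3811/13359.4584 = 0.2853; after-tax cost = 6.88% × (1 − 20%) = 5.5040%.
WACC = 0.5764 × 7.3244% + 0.0256 × 6.8229% + 0.1127 × 6.4800% + 0.2853 × 5.5040% = 6.6971%.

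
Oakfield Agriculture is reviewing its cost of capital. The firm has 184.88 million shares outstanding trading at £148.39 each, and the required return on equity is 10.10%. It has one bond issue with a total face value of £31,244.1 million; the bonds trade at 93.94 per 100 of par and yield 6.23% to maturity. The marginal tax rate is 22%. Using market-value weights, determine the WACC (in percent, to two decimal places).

7.39%

Market value of equity E = 148.39 × 184.88m = 27434.3432m. Market value of debt D = 31244.1m × 93.94/100 = 29350.70754m.
Total capital V = 27434.3432 + 29350.70754 = 56785.05074.
Equity: weight = 27434.3432/56785.05074 = 0.4831; cost = 10.1%.
Bonds outstanding: weight = 29350.70754/56785.05074 = 0.5169; after-tax cost = 6.23% × (1 − 22%) = 4.8594%.
WACC = 0.4831 × 10.1000% + 0.5169 × 4.8594% = 7.3913%.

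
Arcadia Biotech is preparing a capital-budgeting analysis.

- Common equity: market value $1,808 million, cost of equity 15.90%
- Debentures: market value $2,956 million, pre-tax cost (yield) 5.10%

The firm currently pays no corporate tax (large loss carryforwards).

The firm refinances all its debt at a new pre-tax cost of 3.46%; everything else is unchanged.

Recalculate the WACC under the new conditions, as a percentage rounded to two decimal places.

After the change:
Total capital V = 1808 + 2956 = 4764.
Equity: weight = 1808/4764 = 0.3795; cost = 15.9%.
Debentures: weight = 2956/4764 = 0.6205; after-tax cost = 3.46% × (1 − 0%) = 3.4600%.
WACC = 0.3795 × 15.9000% + 0.6205 × 3.4600% = 8.1811%.

8.18%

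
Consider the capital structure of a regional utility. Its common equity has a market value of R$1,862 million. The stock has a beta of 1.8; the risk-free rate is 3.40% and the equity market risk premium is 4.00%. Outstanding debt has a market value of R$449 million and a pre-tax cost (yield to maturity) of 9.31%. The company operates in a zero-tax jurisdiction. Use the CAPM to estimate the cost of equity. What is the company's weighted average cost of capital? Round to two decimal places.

10.35%

Cost of equity via CAPM: Re = 3.4% + 1.8 × 4.0% = 10.6000%.
Total capital V = 1862 + 449 = 2311.
Equity: weight = 1862/2311 = 0.8057; cost = 10.6%.
Debt: weight = 449/2311 = 0.1943; after-tax cost = 9.31% × (1 − 0%) = 9.3100%.
WACC = 0.8057 × 10.6000% + 0.1943 × 9.3100% = 10.3494%.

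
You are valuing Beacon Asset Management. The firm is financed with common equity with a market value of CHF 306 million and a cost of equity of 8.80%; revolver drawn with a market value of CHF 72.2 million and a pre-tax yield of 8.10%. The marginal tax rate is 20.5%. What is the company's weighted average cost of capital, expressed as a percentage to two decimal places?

8.35%

Total capital V = 306 + 72.2 = 378.2.
Equity: weight = 306/378.2 = 0.8091; cost = 8.8%.
Revolver drawn: weight = 72.2/378.2 = 0.1909; after-tax cost = 8.1% × (1 − 20.5%) = 6.4395%.
WACC = 0.8091 × 8.8000% + 0.1909 × 6.4395% = 8.3494%.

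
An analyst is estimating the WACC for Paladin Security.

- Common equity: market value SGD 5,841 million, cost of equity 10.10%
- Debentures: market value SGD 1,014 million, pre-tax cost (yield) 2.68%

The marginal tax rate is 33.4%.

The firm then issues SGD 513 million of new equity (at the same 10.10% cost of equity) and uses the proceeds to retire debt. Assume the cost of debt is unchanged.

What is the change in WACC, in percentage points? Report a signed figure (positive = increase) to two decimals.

Current WACC:
Total capital V = 5841 + 1014 = 6855.
Equity: weight = 5841/6855 = 0.8521; cost = 10.1%.
Debentures: weight = 1014/6855 = 0.1479; after-tax cost = 2.68% × (1 − 33.4%) = 1.7849%.
WACC = 0.8521 × 10.1000% + 0.1479 × 1.7849% = 8.8700%.
After the change:
Total capital V = 6354 + 501 = 6855.
Equity: weight = 6354/6855 = 0.9269; cost = 10.1%.
Debentures: weight = 501/6855 = 0.0731; after-tax cost = 2.68% × (1 − 33.4%) = 1.7849%.
WACC = 0.9269 × 10.1000% + 0.0731 × 1.7849% = 9.4923%.
Change in WACC = 9.4923% − 8.8700% = 0.6223 pp.

+0.62 pp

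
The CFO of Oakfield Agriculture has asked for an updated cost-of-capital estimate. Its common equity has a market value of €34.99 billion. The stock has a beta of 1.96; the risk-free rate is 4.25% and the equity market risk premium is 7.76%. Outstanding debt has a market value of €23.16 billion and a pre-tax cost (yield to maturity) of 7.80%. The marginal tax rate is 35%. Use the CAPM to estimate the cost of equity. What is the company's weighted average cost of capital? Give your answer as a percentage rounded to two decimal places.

13.73%

Cost of equity via CAPM: Re = 4.25% + 1.96 × 7.76% = 19.4596%.
Total capital V = 34.99 + 23.16 = 58.15.
Equity: weight = 34.99/58.15 = 0.6017; cost = 19.4596%.
Debt: weight = 23.16/58.15 = 0.3983; after-tax cost = 7.8% × (1 − 35%) = 5.0700%.
WACC = 0.6017 × 19.4596% + 0.3983 × 5.0700% = 13.7285%.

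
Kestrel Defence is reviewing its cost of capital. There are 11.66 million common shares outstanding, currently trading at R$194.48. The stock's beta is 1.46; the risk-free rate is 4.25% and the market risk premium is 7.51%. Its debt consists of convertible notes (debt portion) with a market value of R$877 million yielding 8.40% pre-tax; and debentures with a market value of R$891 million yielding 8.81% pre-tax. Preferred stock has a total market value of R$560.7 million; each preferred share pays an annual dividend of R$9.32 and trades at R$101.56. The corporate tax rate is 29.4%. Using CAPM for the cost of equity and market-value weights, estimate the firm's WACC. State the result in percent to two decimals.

10.96%

Cost of equity via CAPM: Re = 4.25% + 1.46 × 7.51% = 15.2146%.
Cost of preferred: Rp = 9.32 / 101.56 = 9.1768%.
Market value of equity E = 194.48 × 11.66m = 2267.6368m.
Total capital V = 2267.6368 + 560.7 + 877 + 891 = 4596.3368.
Equity: weight = 2267.6368/4596.3368 = 0.4934; cost = 15.2146%.
Preferred: weight = 560.7/4596.3368 = 0.1220; cost = 9.1768%.
Convertible notes (debt portion): weight = 877/4596.3368 = 0.1908; after-tax cost = 8.4% × (1 − 29.4%) = 5.9304%.
Debentures: weight = 891/4596.3368 = 0.1939; after-tax cost = 8.81% × (1 − 29.4%) = 6.2199%.
WACC = 0.4934 × 15.2146% + 0.1220 × 9.1768% + 0.1908 × 5.9304% + 0.1939 × 6.2199% = 10.9630%.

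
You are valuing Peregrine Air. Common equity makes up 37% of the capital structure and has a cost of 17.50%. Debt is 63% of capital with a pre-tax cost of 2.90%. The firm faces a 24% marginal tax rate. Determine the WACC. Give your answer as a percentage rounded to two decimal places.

After-tax cost of debt = 2.9% × (1 − 24%) = 2.2040%.
WACC = 0.370 × 17.5000% + 0.630 × 2.2040% = 7.8635%.

7.86%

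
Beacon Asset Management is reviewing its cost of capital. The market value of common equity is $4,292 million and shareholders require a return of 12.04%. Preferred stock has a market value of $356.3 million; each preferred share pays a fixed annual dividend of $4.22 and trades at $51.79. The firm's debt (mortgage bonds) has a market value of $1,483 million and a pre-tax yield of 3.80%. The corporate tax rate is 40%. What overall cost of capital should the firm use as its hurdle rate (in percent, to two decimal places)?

9.45%

Cost of preferred: Rp = 4.22 / 51.79 = 8.1483%.
Total capital V = 4292 + 356.3 + 1483 = 6131.3.
Equity: weight = 4292/6131.3 = 0.7000; cost = 12.04%.
Preferred: weight = 356.3/6131.3 = 0.0581; cost = 8.1483%.
Mortgage bonds: weight = 1483/6131.3 = 0.2419; after-tax cost = 3.8% × (1 − 40%) = 2.2800%.
WACC = 0.7000 × 12.0400% + 0.0581 × 8.1483% + 0.2419 × 2.2800% = 9.4532%.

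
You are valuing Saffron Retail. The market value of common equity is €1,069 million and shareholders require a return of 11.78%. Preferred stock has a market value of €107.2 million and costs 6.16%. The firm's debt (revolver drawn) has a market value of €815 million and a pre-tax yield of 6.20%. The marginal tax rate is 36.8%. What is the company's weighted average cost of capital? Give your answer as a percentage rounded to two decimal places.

8.26%

Total capital V = 1069 + 107.2 + 815 = 1991.2.
Equity: weight = 1069/1991.2 = 0.5369; cost = 11.78%.
Preferred: weight = 107.2/1991.2 = 0.0538; cost = 6.16%.
Revolver drawn: weight = 815/1991.2 = 0.4093; after-tax cost = 6.2% × (1 − 36.8%) = 3.9184%.
WACC = 0.5369 × 11.7800% + 0.0538 × 6.1600% + 0.4093 × 3.9184% = 8.2597%.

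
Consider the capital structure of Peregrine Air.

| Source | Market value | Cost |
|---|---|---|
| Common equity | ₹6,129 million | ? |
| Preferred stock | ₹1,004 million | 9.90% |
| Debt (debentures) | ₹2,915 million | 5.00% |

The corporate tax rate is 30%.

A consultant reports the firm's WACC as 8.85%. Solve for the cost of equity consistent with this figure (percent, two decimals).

11.22%

Total capital V = 6129 + 1004 + 2915 = 10048.
Equity weight = 6129/10048 = 0.6100.
Preferred weight = 1004/10048 = 0.0999.
Debentures weight = 2915/10048 = 0.2901.
Debt contribution = 0.2901 × 5% × (1 − 30%) = 1.0154%.
Preferred contribution = 0.0999 × 9.9% = 0.9892%.
Required equity contribution = 8.85% − 2.0046% = 6.8454%.
Re = 6.8454% / 0.6100 = 11.2225%.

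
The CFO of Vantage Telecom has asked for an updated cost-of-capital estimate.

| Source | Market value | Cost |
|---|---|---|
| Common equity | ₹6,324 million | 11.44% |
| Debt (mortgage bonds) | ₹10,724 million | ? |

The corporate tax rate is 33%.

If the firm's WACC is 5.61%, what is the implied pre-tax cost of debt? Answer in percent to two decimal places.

Total capital V = 6324 + 10724 = 17048.
Equity weight = 6324/17048 = 0.3710.
Mortgage bonds weight = 10724/17048 = 0.6290.
Equity contribution = 0.3710 × 11.44% = 4.2437%.
Remaining for debt = 5.61% − 4.2437% = 1.3663%.
Rd × (1 − 33%) × 0.6290 = 1.3663%  ⇒  Rd = 3.2418%.

3.24%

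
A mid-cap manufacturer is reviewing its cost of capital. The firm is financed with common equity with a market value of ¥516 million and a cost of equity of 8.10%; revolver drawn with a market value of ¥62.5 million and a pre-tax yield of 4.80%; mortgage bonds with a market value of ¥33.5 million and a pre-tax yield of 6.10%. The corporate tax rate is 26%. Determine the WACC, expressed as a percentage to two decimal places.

7.44%

Total capital V = 516 + 62.5 + 33.5 = 612.
Equity: weight = 516/612 = 0.8431; cost = 8.1%.
Revolver drawn: weight = 62.5/612 = 0.1021; after-tax cost = 4.8% × (1 − 26%) = 3.5520%.
Mortgage bonds: weight = 33.5/612 = 0.0547; after-tax cost = 6.1% × (1 − 26%) = 4.5140%.
WACC = 0.8431 × 8.1000% + 0.1021 × 3.5520% + 0.0547 × 4.5140% = 7.4392%.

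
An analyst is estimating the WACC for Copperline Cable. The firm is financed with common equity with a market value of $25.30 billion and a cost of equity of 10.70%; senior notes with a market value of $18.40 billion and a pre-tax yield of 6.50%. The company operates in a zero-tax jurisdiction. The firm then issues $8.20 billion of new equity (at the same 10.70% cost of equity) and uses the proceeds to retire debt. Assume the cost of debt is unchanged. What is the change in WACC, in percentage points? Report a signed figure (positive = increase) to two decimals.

Current WACC:
Total capital V = 25.3 + 18.4 = 43.7.
Equity: weight = 25.3/43.7 = 0.5789; cost = 10.7%.
Senior notes: weight = 18.4/43.7 = 0.4211; after-tax cost = 6.5% × (1 − 0%) = 6.5000%.
WACC = 0.5789 × 10.7000% + 0.4211 × 6.5000% = 8.9316%.
After the change:
Total capital V = 33.5 + 10.2 = 43.7.
Equity: weight = 33.5/43.7 = 0.7666; cost = 10.7%.
Senior notes: weight = 10.2/43.7 = 0.2334; after-tax cost = 6.5% × (1 − 0%) = 6.5000%.
WACC = 0.7666 × 10.7000% + 0.2334 × 6.5000% = 9.7197%.
Change in WACC = 9.7197% − 8.9316% = 0.7881 pp.

+0.79 pp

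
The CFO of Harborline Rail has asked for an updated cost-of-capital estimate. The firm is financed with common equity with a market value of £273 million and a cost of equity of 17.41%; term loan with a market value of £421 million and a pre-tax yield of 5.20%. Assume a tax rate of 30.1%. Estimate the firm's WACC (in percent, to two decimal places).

9.05%

Total capital V = 273 + 421 = 694.
Equity: weight = 273/694 = 0.3934; cost = 17.41%.
Term loan: weight = 421/694 = 0.6066; after-tax cost = 5.2% × (1 − 30.1%) = 3.6348%.
WACC = 0.3934 × 17.4100% + 0.6066 × 3.6348% = 9.0536%.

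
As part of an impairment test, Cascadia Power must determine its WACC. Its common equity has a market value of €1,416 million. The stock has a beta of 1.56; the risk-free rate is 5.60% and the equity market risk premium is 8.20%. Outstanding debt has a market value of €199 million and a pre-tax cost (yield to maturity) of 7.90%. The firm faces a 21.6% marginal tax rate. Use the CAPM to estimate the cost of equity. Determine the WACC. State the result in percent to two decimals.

16.89%

Cost of equity via CAPM: Re = 5.6% + 1.56 × 8.2% = 18.3920%.
Total capital V = 1416 + 199 = 1615.
Equity: weight = 1416/1615 = 0.8768; cost = 18.392%.
Debt: weight = 199/1615 = 0.1232; after-tax cost = 7.9% × (1 − 21.6%) = 6.1936%.
WACC = 0.8768 × 18.3920% + 0.1232 × 6.1936% = 16.8889%.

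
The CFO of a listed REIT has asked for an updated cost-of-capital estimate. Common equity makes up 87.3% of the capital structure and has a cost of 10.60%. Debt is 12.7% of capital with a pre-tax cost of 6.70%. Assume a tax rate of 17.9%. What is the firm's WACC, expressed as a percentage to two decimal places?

After-tax cost of debt = 6.7% × (1 − 17.9%) = 5.5007%.
WACC = 0.873 × 10.6000% + 0.127 × 5.5007% = 9.9524%.

9.95%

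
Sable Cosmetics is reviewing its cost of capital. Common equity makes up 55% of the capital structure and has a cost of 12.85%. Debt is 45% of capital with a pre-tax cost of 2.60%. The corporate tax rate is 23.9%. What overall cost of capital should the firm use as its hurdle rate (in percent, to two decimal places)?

7.96%

After-tax cost of debt = 2.6% × (1 − 23.9%) = 1.9786%.
WACC = 0.550 × 12.8500% + 0.450 × 1.9786% = 7.9579%.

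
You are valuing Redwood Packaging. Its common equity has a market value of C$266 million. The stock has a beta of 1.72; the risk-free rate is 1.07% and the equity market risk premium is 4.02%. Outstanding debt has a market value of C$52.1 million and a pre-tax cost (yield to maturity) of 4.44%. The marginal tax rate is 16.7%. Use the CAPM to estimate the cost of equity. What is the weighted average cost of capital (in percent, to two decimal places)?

7.28%

Cost of equity via CAPM: Re = 1.07% + 1.72 × 4.02% = 7.9844%.
Total capital V = 266 + 52.1 = 318.1.
Equity: weight = 266/318.1 = 0.8362; cost = 7.9844%.
Debt: weight = 52.1/318.1 = 0.1638; after-tax cost = 4.44% × (1 − 16.7%) = 3.6985%.
WACC = 0.8362 × 7.9844% + 0.1638 × 3.6985% = 7.2824%.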